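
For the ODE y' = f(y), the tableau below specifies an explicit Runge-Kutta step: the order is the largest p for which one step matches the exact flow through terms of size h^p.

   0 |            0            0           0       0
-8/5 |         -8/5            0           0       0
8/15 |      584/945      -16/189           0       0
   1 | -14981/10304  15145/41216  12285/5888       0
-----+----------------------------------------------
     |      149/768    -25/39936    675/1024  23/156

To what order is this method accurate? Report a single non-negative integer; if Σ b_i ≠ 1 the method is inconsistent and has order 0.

b = (149/768, -25/39936, 675/1024, 23/156)
c = (0, -8/5, 8/15, 1)
Ac = (0, 0, 128/945, 169/322)
Σ b_i: 149/768·1 + (-25/39936)·1 + 675/1024·1 + 23/156·1 = 1 ✓
b·c: (-25/39936)·(-8/5) + 675/1024·8/15 + 23/156·1 = 1/2 ✓
b·c²: (-25/39936)·64/25 + 675/1024·64/225 + 23/156·1 = 1/3 ✓
b·Ac: 675/1024·128/945 + 23/156·169/322 = 1/6 ✓
b·c³: (-25/39936)·(-512/125) + 675/1024·512/3375 + 23/156·1 = 1/4 ✓
b·(c∘Ac): 675/1024·1024/14175 + 23/156·169/322 = 1/8 ✓
b·Ac²: 675/1024·(-1024/4725) + 23/156·247/161 = 1/12 ✓
b·A²c: 23/156·13/46 = 1/24 ✓; 4 stages ⇒ order 4.

4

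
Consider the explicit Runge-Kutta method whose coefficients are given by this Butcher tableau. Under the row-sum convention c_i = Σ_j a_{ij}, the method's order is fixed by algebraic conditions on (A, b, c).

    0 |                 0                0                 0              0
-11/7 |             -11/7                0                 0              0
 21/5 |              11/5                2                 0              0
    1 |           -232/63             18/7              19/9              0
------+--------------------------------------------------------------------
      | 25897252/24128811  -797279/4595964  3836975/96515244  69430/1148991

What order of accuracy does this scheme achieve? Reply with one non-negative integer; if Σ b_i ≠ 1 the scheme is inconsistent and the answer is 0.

b = (25897252/24128811, -797279/4595964, 3836975/96515244, 69430/1148991)
c = (0, -11/7, 21/5, 1)
Ac = (0, 0, -22/7, 3547/735)
Σ b_i: 25897252/24128811·1 + (-797279/4595964)·1 + 3836975/96515244·1 + 69430/1148991·1 = 1 ✓
b·c: (-797279/4595964)·(-11/7) + 3836975/96515244·21/5 + 69430/1148991·1 = 1/2 ✓
b·c²: (-797279/4595964)·121/49 + 3836975/96515244·441/25 + 69430/1148991·1 = 1/3 ✓
b·Ac: 3836975/96515244·(-22/7) + 69430/1148991·3547/735 = 1/6 ✓
b·c³: (-797279/4595964)·(-1331/343) + 3836975/96515244·9261/125 + 69430/1148991·1 = 295896689/80429370 ≠ 1/4 ⇒ order 3.
b·(c∘Ac): 3836975/96515244·(-66/5) + 69430/1148991·3547/735 = -78760961/337803354 ≠ 1/8
b·Ac²: 3836975/96515244·242/49 + 69430/1148991·373783/8575 = 682928047/241288110 ≠ 1/12
b·A²c: 69430/1148991·(-418/63) = -29021740/72386433 ≠ 1/24

3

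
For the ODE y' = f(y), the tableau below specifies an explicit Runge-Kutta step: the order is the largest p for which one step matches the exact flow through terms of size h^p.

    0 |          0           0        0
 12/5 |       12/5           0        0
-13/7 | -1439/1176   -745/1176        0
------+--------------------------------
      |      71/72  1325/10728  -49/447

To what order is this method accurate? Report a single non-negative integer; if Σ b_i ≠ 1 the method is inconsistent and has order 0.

3

b = (71/72, 1325/10728, -49/447)
c = (0, 12/5, -13/7)
Ac = (0, 0, -149/98)
Σ b_i: 71/72·1 + 1325/10728·1 + (-49/447)·1 = 1 ✓
b·c: 1325/10728·12/5 + (-49/447)·(-13/7) = 1/2 ✓
b·c²: 1325/10728·144/25 + (-49/447)·169/49 = 1/3 ✓
b·Ac: (-49/447)·(-149/98) = 1/6 ✓; 3 stages ⇒ order 3.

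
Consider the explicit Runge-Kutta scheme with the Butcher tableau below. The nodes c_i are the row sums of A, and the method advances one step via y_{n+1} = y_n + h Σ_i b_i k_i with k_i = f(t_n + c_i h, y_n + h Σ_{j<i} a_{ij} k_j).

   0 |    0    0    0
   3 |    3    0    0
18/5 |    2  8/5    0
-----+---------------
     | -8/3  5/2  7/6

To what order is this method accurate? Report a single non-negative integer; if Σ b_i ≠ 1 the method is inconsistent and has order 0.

1

b = (-8/3, 5/2, 7/6)
c = (0, 3, 18/5)
Ac = (0, 0, 24/5)
Σ b_i: (-8/3)·1 + 5/2·1 + 7/6·1 = 1 ✓
b·c: 5/2·3 + 7/6·18/5 = 117/10 ≠ 1/2 ⇒ order 1.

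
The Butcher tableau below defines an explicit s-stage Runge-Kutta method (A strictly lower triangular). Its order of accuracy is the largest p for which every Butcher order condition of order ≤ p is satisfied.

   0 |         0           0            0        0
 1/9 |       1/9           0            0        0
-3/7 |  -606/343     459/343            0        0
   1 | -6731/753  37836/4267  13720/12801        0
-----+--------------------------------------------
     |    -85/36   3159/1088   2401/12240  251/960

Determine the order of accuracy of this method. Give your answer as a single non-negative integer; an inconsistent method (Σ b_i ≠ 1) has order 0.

4

b = (-85/36, 3159/1088, 2401/12240, 251/960)
c = (0, 1/9, -3/7, 1)
Ac = (0, 0, 51/343, 132/251)
Σ b_i: (-85/36)·1 + 3159/1088·1 + 2401/12240·1 + 251/960·1 = 1 ✓
b·c: 3159/1088·1/9 + 2401/12240·(-3/7) + 251/960·1 = 1/2 ✓
b·c²: 3159/1088·1/81 + 2401/12240·9/49 + 251/960·1 = 1/3 ✓
b·Ac: 2401/12240·51/343 + 251/960·132/251 = 1/6 ✓
b·c³: 3159/1088·1/729 + 2401/12240·(-27/343) + 251/960·1 = 1/4 ✓
b·(c∘Ac): 2401/12240·(-153/2401) + 251/960·132/251 = 1/8 ✓
b·Ac²: 2401/12240·17/1029 + 251/960·692/2259 = 1/12 ✓
b·A²c: 251/960·40/251 = 1/24 ✓; 4 stages ⇒ order 4.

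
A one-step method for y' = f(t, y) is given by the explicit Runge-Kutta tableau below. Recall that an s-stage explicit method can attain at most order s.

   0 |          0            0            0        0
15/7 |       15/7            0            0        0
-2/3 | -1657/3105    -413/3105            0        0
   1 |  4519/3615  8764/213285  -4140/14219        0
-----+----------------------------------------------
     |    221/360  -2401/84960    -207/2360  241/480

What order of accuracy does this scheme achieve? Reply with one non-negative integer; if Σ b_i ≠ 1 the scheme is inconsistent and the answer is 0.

b = (221/360, -2401/84960, -207/2360, 241/480)
c = (0, 15/7, -2/3, 1)
Ac = (0, 0, -59/207, 68/241)
Σ b_i: 221/360·1 + (-2401/84960)·1 + (-207/2360)·1 + 241/480·1 = 1 ✓
b·c: (-2401/84960)·15/7 + (-207/2360)·(-2/3) + 241/480·1 = 1/2 ✓
b·c²: (-2401/84960)·225/49 + (-207/2360)·4/9 + 241/480·1 = 1/3 ✓
b·Ac: (-207/2360)·(-59/207) + 241/480·68/241 = 1/6 ✓
b·c³: (-2401/84960)·3375/343 + (-207/2360)·(-8/27) + 241/480·1 = 1/4 ✓
b·(c∘Ac): (-207/2360)·118/621 + 241/480·68/241 = 1/8 ✓
b·Ac²: (-207/2360)·(-295/483) + 241/480·100/1687 = 1/12 ✓
b·A²c: 241/480·20/241 = 1/24 ✓; 4 stages ⇒ order 4.

4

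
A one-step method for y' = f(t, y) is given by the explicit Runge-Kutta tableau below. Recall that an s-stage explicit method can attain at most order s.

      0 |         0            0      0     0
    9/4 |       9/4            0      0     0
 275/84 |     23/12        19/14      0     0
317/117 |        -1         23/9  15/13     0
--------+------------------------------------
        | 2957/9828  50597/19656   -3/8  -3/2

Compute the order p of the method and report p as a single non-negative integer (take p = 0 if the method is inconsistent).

b = (2957/9828, 50597/19656, -3/8, -3/2)
c = (0, 9/4, 275/84, 317/117)
Ac = (0, 0, 171/56, 867/91)
Σ b_i: 2957/9828·1 + 50597/19656·1 + (-3/8)·1 + (-3/2)·1 = 1 ✓
b·c: 50597/19656·9/4 + (-3/8)·275/84 + (-3/2)·317/117 = 1/2 ✓
b·c²: 50597/19656·81/16 + (-3/8)·75625/7056 + (-3/2)·100489/13689 = -28604321/14309568 ≠ 1/3 ⇒ order 2.
b·Ac: (-3/8)·171/56 + (-3/2)·867/91 = -12843/832 ≠ 1/6

2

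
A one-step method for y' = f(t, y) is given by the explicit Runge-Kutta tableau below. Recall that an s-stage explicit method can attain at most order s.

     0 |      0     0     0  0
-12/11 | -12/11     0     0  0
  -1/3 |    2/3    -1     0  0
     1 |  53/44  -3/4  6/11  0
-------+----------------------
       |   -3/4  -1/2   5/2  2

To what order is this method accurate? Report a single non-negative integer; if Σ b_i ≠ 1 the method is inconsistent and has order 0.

b = (-3/4, -1/2, 5/2, 2)
c = (0, -12/11, -1/3, 1)
Ac = (0, 0, 12/11, 7/11)
Σ b_i: (-3/4)·1 + (-1/2)·1 + 5/2·1 + 2·1 = 13/4 ≠ 1 ⇒ order 0.

0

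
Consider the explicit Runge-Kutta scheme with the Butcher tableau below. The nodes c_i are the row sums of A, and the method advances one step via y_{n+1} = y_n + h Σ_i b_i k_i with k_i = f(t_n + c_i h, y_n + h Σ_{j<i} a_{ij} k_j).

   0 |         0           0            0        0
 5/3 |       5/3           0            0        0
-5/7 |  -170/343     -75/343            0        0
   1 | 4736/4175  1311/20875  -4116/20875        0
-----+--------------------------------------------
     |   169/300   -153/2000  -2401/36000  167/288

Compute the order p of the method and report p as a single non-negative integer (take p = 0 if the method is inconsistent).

4

b = (169/300, -153/2000, -2401/36000, 167/288)
c = (0, 5/3, -5/7, 1)
Ac = (0, 0, -125/343, 41/167)
Σ b_i: 169/300·1 + (-153/2000)·1 + (-2401/36000)·1 + 167/288·1 = 1 ✓
b·c: (-153/2000)·5/3 + (-2401/36000)·(-5/7) + 167/288·1 = 1/2 ✓
b·c²: (-153/2000)·25/9 + (-2401/36000)·25/49 + 167/288·1 = 1/3 ✓
b·Ac: (-2401/36000)·(-125/343) + 167/288·41/167 = 1/6 ✓
b·c³: (-153/2000)·125/27 + (-2401/36000)·(-125/343) + 167/288·1 = 1/4 ✓
b·(c∘Ac): (-2401/36000)·625/2401 + 167/288·41/167 = 1/8 ✓
b·Ac²: (-2401/36000)·(-625/1029) + 167/288·37/501 = 1/12 ✓
b·A²c: 167/288·12/167 = 1/24 ✓; 4 stages ⇒ order 4.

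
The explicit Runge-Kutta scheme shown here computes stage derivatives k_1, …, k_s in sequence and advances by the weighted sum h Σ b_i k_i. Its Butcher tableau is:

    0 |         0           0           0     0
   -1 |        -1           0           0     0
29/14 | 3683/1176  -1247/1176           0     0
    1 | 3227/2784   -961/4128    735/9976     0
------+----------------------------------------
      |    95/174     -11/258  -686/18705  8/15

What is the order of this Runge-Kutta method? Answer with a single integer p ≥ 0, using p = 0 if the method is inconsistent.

4

b = (95/174, -11/258, -686/18705, 8/15)
c = (0, -1, 29/14, 1)
Ac = (0, 0, 1247/1176, 37/96)
Σ b_i: 95/174·1 + (-11/258)·1 + (-686/18705)·1 + 8/15·1 = 1 ✓
b·c: (-11/258)·(-1) + (-686/18705)·29/14 + 8/15·1 = 1/2 ✓
b·c²: (-11/258)·1 + (-686/18705)·841/196 + 8/15·1 = 1/3 ✓
b·Ac: (-686/18705)·1247/1176 + 8/15·37/96 = 1/6 ✓
b·c³: (-11/258)·(-1) + (-686/18705)·24389/2744 + 8/15·1 = 1/4 ✓
b·(c∘Ac): (-686/18705)·36163/16464 + 8/15·37/96 = 1/8 ✓
b·Ac²: (-686/18705)·(-1247/1176) + 8/15·1/12 = 1/12 ✓
b·A²c: 8/15·5/64 = 1/24 ✓; 4 stages ⇒ order 4.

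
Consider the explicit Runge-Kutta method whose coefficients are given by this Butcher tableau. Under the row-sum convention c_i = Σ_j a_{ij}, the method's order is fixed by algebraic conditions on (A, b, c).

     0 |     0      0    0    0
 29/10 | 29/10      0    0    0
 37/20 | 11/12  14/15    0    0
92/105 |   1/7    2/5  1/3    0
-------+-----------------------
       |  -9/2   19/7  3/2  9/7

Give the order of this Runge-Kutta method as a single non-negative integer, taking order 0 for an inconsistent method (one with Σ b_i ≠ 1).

1

b = (-9/2, 19/7, 3/2, 9/7)
c = (0, 29/10, 37/20, 92/105)
Ac = (0, 0, 203/75, 533/300)
Σ b_i: (-9/2)·1 + 19/7·1 + 3/2·1 + 9/7·1 = 1 ✓
b·c: 19/7·29/10 + 3/2·37/20 + 9/7·92/105 = 4615/392 ≠ 1/2 ⇒ order 1.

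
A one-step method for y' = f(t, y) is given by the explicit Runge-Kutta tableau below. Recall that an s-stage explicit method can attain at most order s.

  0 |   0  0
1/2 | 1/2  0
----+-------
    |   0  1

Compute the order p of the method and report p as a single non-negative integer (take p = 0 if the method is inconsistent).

2

b = (0, 1)
c = (0, 1/2)
Σ b_i: 1·1 = 1 ✓
b·c: 1·1/2 = 1/2 ✓; 2 stages ⇒ order 2.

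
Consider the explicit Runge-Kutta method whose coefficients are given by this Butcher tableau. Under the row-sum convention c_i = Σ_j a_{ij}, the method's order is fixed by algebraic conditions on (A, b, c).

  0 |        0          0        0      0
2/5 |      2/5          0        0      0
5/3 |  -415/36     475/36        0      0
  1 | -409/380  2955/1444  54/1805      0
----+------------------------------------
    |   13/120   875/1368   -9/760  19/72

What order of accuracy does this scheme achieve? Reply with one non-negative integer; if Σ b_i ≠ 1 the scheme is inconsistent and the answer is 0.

4

b = (13/120, 875/1368, -9/760, 19/72)
c = (0, 2/5, 5/3, 1)
Ac = (0, 0, 95/18, 33/38)
Σ b_i: 13/120·1 + 875/1368·1 + (-9/760)·1 + 19/72·1 = 1 ✓
b·c: 875/1368·2/5 + (-9/760)·5/3 + 19/72·1 = 1/2 ✓
b·c²: 875/1368·4/25 + (-9/760)·25/9 + 19/72·1 = 1/3 ✓
b·Ac: (-9/760)·95/18 + 19/72·33/38 = 1/6 ✓
b·c³: 875/1368·8/125 + (-9/760)·125/27 + 19/72·1 = 1/4 ✓
b·(c∘Ac): (-9/760)·475/54 + 19/72·33/38 = 1/8 ✓
b·Ac²: (-9/760)·19/9 + 19/72·39/95 = 1/12 ✓
b·A²c: 19/72·3/19 = 1/24 ✓; 4 stages ⇒ order 4.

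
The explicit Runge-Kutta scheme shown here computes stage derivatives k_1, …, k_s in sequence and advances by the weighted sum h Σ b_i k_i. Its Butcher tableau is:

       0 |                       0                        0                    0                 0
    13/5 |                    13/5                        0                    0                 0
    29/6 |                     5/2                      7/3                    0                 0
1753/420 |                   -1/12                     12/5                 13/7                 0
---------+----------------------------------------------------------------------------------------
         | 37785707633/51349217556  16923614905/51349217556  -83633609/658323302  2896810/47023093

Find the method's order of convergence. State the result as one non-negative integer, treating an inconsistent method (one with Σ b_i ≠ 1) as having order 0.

3

b = (37785707633/51349217556, 16923614905/51349217556, -83633609/658323302, 2896810/47023093)
c = (0, 13/5, 29/6, 1753/420)
Ac = (0, 0, 91/15, 15977/1050)
Σ b_i: 37785707633/51349217556·1 + 16923614905/51349217556·1 + (-83633609/658323302)·1 + 2896810/47023093·1 = 1 ✓
b·c: 16923614905/51349217556·13/5 + (-83633609/658323302)·29/6 + 2896810/47023093·1753/420 = 1/2 ✓
b·c²: 16923614905/51349217556·169/25 + (-83633609/658323302)·841/36 + 2896810/47023093·3073009/176400 = 1/3 ✓
b·Ac: (-83633609/658323302)·91/15 + 2896810/47023093·15977/1050 = 1/6 ✓
b·c³: 16923614905/51349217556·2197/125 + (-83633609/658323302)·24389/216 + 2896810/47023093·5386984777/74088000 = -202682275809103/49769241631200 ≠ 1/4 ⇒ order 3.
b·(c∘Ac): (-83633609/658323302)·2639/90 + 2896810/47023093·28007681/441000 = 355746103/1899009525 ≠ 1/8
b·Ac²: (-83633609/658323302)·1183/75 + 2896810/47023093·1877681/31500 = 271552562/162772245 ≠ 1/12
b·A²c: 2896810/47023093·169/15 = 7531706/10851483 ≠ 1/24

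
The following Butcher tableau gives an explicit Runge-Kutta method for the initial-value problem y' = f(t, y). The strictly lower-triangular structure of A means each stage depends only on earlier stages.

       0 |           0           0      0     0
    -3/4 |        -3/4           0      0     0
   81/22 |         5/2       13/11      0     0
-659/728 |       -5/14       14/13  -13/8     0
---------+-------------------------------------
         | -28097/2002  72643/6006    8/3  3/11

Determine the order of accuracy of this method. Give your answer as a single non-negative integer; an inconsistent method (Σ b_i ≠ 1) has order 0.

b = (-28097/2002, 72643/6006, 8/3, 3/11)
c = (0, -3/4, 81/22, -659/728)
Ac = (0, 0, -39/44, -15537/2288)
Σ b_i: (-28097/2002)·1 + 72643/6006·1 + 8/3·1 + 3/11·1 = 1 ✓
b·c: 72643/6006·(-3/4) + 8/3·81/22 + 3/11·(-659/728) = 1/2 ✓
b·c²: 72643/6006·9/16 + 8/3·6561/484 + 3/11·434281/529984 = 2768775147/64128064 ≠ 1/3 ⇒ order 2.
b·Ac: 8/3·(-39/44) + 3/11·(-15537/2288) = -106099/25168 ≠ 1/6

2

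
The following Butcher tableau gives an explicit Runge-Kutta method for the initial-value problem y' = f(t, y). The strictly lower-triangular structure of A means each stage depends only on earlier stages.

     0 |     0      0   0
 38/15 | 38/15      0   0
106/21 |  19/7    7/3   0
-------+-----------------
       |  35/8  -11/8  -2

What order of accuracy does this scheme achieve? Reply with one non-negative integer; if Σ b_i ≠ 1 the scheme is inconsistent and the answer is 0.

b = (35/8, -11/8, -2)
c = (0, 38/15, 106/21)
Ac = (0, 0, 266/45)
Σ b_i: 35/8·1 + (-11/8)·1 + (-2)·1 = 1 ✓
b·c: (-11/8)·38/15 + (-2)·106/21 = -1901/140 ≠ 1/2 ⇒ order 1.

1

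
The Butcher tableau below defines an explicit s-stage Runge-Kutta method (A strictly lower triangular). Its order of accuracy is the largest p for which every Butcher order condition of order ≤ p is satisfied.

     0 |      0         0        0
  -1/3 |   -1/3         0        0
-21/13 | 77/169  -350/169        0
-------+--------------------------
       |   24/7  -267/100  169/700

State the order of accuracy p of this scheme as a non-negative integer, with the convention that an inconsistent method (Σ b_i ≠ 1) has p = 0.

b = (24/7, -267/100, 169/700)
c = (0, -1/3, -21/13)
Ac = (0, 0, 350/507)
Σ b_i: 24/7·1 + (-267/100)·1 + 169/700·1 = 1 ✓
b·c: (-267/100)·(-1/3) + 169/700·(-21/13) = 1/2 ✓
b·c²: (-267/100)·1/9 + 169/700·441/169 = 1/3 ✓
b·Ac: 169/700·350/507 = 1/6 ✓; 3 stages ⇒ order 3.

3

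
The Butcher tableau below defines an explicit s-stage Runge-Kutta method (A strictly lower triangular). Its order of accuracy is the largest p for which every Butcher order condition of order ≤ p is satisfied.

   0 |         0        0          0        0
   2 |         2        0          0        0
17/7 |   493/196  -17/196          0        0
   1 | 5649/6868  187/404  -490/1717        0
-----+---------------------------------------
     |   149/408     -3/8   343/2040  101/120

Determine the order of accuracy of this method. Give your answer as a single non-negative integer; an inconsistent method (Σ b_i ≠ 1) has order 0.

b = (149/408, -3/8, 343/2040, 101/120)
c = (0, 2, 17/7, 1)
Ac = (0, 0, -17/98, 47/202)
Σ b_i: 149/408·1 + (-3/8)·1 + 343/2040·1 + 101/120·1 = 1 ✓
b·c: (-3/8)·2 + 343/2040·17/7 + 101/120·1 = 1/2 ✓
b·c²: (-3/8)·4 + 343/2040·289/49 + 101/120·1 = 1/3 ✓
b·Ac: 343/2040·(-17/98) + 101/120·47/202 = 1/6 ✓
b·c³: (-3/8)·8 + 343/2040·4913/343 + 101/120·1 = 1/4 ✓
b·(c∘Ac): 343/2040·(-289/686) + 101/120·47/202 = 1/8 ✓
b·Ac²: 343/2040·(-17/49) + 101/120·17/101 = 1/12 ✓
b·A²c: 101/120·5/101 = 1/24 ✓; 4 stages ⇒ order 4.

4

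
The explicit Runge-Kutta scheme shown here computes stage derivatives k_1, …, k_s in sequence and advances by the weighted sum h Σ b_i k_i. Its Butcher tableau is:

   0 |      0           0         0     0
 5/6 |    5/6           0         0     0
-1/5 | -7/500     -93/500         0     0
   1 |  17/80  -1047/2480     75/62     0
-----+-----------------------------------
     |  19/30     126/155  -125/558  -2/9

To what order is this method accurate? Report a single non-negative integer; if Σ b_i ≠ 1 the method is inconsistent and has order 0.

4

b = (19/30, 126/155, -125/558, -2/9)
c = (0, 5/6, -1/5, 1)
Ac = (0, 0, -31/200, -19/32)
Σ b_i: 19/30·1 + 126/155·1 + (-125/558)·1 + (-2/9)·1 = 1 ✓
b·c: 126/155·5/6 + (-125/558)·(-1/5) + (-2/9)·1 = 1/2 ✓
b·c²: 126/155·25/36 + (-125/558)·1/25 + (-2/9)·1 = 1/3 ✓
b·Ac: (-125/558)·(-31/200) + (-2/9)·(-19/32) = 1/6 ✓
b·c³: 126/155·125/216 + (-125/558)·(-1/125) + (-2/9)·1 = 1/4 ✓
b·(c∘Ac): (-125/558)·31/1000 + (-2/9)·(-19/32) = 1/8 ✓
b·Ac²: (-125/558)·(-31/240) + (-2/9)·(-47/192) = 1/12 ✓
b·A²c: (-2/9)·(-3/16) = 1/24 ✓; 4 stages ⇒ order 4.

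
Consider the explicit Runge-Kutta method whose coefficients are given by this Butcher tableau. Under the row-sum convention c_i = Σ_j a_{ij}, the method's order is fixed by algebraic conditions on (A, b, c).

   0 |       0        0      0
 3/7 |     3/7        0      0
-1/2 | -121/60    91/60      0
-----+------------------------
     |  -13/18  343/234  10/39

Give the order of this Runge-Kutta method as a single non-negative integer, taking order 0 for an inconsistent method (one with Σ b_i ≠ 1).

b = (-13/18, 343/234, 10/39)
c = (0, 3/7, -1/2)
Ac = (0, 0, 13/20)
Σ b_i: (-13/18)·1 + 343/234·1 + 10/39·1 = 1 ✓
b·c: 343/234·3/7 + 10/39·(-1/2) = 1/2 ✓
b·c²: 343/234·9/49 + 10/39·1/4 = 1/3 ✓
b·Ac: 10/39·13/20 = 1/6 ✓; 3 stages ⇒ order 3.

3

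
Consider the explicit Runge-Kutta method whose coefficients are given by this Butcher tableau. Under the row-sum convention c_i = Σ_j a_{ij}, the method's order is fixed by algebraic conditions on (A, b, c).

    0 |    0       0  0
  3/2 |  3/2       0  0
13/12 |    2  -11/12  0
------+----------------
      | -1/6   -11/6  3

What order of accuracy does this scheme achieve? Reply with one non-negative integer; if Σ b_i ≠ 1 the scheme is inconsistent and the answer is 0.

b = (-1/6, -11/6, 3)
c = (0, 3/2, 13/12)
Ac = (0, 0, -11/8)
Σ b_i: (-1/6)·1 + (-11/6)·1 + 3·1 = 1 ✓
b·c: (-11/6)·3/2 + 3·13/12 = 1/2 ✓
b·c²: (-11/6)·9/4 + 3·169/144 = -29/48 ≠ 1/3 ⇒ order 2.
b·Ac: 3·(-11/8) = -33/8 ≠ 1/6

2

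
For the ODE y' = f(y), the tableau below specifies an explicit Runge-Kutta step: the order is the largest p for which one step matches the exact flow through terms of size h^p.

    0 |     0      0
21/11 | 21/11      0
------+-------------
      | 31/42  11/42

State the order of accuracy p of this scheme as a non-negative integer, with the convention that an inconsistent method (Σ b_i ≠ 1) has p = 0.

2

b = (31/42, 11/42)
c = (0, 21/11)
Σ b_i: 31/42·1 + 11/42·1 = 1 ✓
b·c: 11/42·21/11 = 1/2 ✓; 2 stages ⇒ order 2.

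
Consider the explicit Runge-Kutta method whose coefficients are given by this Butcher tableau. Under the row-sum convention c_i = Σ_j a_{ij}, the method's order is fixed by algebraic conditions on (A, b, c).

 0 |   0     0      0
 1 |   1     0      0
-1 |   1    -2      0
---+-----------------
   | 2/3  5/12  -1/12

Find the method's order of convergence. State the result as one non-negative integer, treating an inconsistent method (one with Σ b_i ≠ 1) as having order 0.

3

b = (2/3, 5/12, -1/12)
c = (0, 1, -1)
Ac = (0, 0, -2)
Σ b_i: 2/3·1 + 5/12·1 + (-1/12)·1 = 1 ✓
b·c: 5/12·1 + (-1/12)·(-1) = 1/2 ✓
b·c²: 5/12·1 + (-1/12)·1 = 1/3 ✓
b·Ac: (-1/12)·(-2) = 1/6 ✓; 3 stages ⇒ order 3.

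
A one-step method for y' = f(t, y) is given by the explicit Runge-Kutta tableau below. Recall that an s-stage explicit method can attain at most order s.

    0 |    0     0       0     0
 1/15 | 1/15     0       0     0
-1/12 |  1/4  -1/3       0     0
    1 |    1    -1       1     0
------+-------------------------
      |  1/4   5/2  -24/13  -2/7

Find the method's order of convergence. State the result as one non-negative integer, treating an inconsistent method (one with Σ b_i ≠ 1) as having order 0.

b = (1/4, 5/2, -24/13, -2/7)
c = (0, 1/15, -1/12, 1)
Ac = (0, 0, -1/45, -3/20)
Σ b_i: 1/4·1 + 5/2·1 + (-24/13)·1 + (-2/7)·1 = 225/364 ≠ 1 ⇒ order 0.

0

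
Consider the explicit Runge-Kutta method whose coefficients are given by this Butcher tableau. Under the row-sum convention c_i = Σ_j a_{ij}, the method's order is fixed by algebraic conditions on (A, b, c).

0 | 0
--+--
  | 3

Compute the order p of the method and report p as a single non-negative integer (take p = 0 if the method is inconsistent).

0

b = (3)
c = (0)
Σ b_i: 3·1 = 3 ≠ 1 ⇒ order 0.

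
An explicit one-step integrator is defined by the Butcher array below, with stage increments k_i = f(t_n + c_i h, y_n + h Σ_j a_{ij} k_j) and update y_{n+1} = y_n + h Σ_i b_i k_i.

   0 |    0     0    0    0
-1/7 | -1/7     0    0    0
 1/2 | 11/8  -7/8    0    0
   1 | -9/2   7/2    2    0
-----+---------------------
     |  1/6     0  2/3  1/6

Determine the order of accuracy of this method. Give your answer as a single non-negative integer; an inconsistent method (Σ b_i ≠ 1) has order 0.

4

b = (1/6, 0, 2/3, 1/6)
c = (0, -1/7, 1/2, 1)
Ac = (0, 0, 1/8, 1/2)
Σ b_i: 1/6·1 + 2/3·1 + 1/6·1 = 1 ✓
b·c: 2/3·1/2 + 1/6·1 = 1/2 ✓
b·c²: 2/3·1/4 + 1/6·1 = 1/3 ✓
b·Ac: 2/3·1/8 + 1/6·1/2 = 1/6 ✓
b·c³: 2/3·1/8 + 1/6·1 = 1/4 ✓
b·(c∘Ac): 2/3·1/16 + 1/6·1/2 = 1/8 ✓
b·Ac²: 2/3·(-1/56) + 1/6·4/7 = 1/12 ✓
b·A²c: 1/6·1/4 = 1/24 ✓; 4 stages ⇒ order 4.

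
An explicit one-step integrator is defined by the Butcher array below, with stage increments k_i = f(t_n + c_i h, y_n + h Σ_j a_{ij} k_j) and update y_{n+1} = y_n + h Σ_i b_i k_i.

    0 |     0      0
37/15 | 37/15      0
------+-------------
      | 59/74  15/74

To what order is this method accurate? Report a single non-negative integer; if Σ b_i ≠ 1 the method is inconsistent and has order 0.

2

b = (59/74, 15/74)
c = (0, 37/15)
Σ b_i: 59/74·1 + 15/74·1 = 1 ✓
b·c: 15/74·37/15 = 1/2 ✓; 2 stages ⇒ order 2.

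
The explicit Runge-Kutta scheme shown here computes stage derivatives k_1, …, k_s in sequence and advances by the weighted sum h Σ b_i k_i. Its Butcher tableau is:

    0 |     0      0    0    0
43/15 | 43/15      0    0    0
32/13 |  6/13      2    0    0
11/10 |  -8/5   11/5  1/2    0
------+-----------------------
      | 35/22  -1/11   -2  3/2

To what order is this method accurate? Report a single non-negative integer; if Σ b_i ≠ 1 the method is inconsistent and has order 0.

1

b = (35/22, -1/11, -2, 3/2)
c = (0, 43/15, 32/13, 11/10)
Ac = (0, 0, 86/15, 7349/975)
Σ b_i: 35/22·1 + (-1/11)·1 + (-2)·1 + 3/2·1 = 1 ✓
b·c: (-1/11)·43/15 + (-2)·32/13 + 3/2·11/10 = -30319/8580 ≠ 1/2 ⇒ order 1.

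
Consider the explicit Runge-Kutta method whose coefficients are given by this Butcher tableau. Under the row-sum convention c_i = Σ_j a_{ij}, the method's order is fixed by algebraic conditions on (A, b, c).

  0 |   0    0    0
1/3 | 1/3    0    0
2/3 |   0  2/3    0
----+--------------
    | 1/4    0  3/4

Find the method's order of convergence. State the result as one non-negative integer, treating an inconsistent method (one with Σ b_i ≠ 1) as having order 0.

b = (1/4, 0, 3/4)
c = (0, 1/3, 2/3)
Ac = (0, 0, 2/9)
Σ b_i: 1/4·1 + 3/4·1 = 1 ✓
b·c: 3/4·2/3 = 1/2 ✓
b·c²: 3/4·4/9 = 1/3 ✓
b·Ac: 3/4·2/9 = 1/6 ✓; 3 stages ⇒ order 3.

3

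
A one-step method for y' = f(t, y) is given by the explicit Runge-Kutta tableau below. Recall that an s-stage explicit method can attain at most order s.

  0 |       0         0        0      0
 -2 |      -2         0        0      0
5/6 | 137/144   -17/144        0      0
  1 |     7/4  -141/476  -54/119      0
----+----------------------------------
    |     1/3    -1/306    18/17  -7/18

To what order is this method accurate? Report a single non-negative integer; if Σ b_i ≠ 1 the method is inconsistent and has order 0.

b = (1/3, -1/306, 18/17, -7/18)
c = (0, -2, 5/6, 1)
Ac = (0, 0, 17/72, 3/14)
Σ b_i: 1/3·1 + (-1/306)·1 + 18/17·1 + (-7/18)·1 = 1 ✓
b·c: (-1/306)·(-2) + 18/17·5/6 + (-7/18)·1 = 1/2 ✓
b·c²: (-1/306)·4 + 18/17·25/36 + (-7/18)·1 = 1/3 ✓
b·Ac: 18/17·17/72 + (-7/18)·3/14 = 1/6 ✓
b·c³: (-1/306)·(-8) + 18/17·125/216 + (-7/18)·1 = 1/4 ✓
b·(c∘Ac): 18/17·85/432 + (-7/18)·3/14 = 1/8 ✓
b·Ac²: 18/17·(-17/36) + (-7/18)·(-3/2) = 1/12 ✓
b·A²c: (-7/18)·(-3/28) = 1/24 ✓; 4 stages ⇒ order 4.

4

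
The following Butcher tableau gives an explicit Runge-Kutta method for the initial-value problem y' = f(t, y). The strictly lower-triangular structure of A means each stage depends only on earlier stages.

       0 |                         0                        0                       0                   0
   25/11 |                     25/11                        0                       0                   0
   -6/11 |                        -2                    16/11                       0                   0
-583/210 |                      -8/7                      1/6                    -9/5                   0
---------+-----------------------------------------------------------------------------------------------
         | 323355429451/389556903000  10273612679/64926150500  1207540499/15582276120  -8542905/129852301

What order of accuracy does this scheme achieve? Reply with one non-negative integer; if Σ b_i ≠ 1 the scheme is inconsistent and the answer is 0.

3

b = (323355429451/389556903000, 10273612679/64926150500, 1207540499/15582276120, -8542905/129852301)
c = (0, 25/11, -6/11, -583/210)
Ac = (0, 0, 400/121, 449/330)
Σ b_i: 323355429451/389556903000·1 + 10273612679/64926150500·1 + 1207540499/15582276120·1 + (-8542905/129852301)·1 = 1 ✓
b·c: 10273612679/64926150500·25/11 + 1207540499/15582276120·(-6/11) + (-8542905/129852301)·(-583/210) = 1/2 ✓
b·c²: 10273612679/64926150500·625/121 + 1207540499/15582276120·36/121 + (-8542905/129852301)·339889/44100 = 1/3 ✓
b·Ac: 1207540499/15582276120·400/121 + (-8542905/129852301)·449/330 = 1/6 ✓
b·c³: 10273612679/64926150500·15625/1331 + 1207540499/15582276120·(-216/1331) + (-8542905/129852301)·(-198155287/9261000) = 643941133709551/197972818104600 ≠ 1/4 ⇒ order 3.
b·(c∘Ac): 1207540499/15582276120·(-2400/1331) + (-8542905/129852301)·(-23797/6300) = 102542182957/942727705260 ≠ 1/8
b·Ac²: 1207540499/15582276120·10000/1331 + (-8542905/129852301)·1181/3630 = 52870370339/94272770526 ≠ 1/12
b·A²c: (-8542905/129852301)·(-720/121) = 6150891600/15712128421 ≠ 1/24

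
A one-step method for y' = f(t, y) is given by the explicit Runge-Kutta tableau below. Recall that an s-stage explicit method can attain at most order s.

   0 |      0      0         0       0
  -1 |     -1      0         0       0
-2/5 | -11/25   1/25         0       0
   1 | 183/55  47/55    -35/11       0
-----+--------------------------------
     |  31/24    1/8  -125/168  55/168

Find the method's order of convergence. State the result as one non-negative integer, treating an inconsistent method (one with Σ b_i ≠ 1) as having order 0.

4

b = (31/24, 1/8, -125/168, 55/168)
c = (0, -1, -2/5, 1)
Ac = (0, 0, -1/25, 23/55)
Σ b_i: 31/24·1 + 1/8·1 + (-125/168)·1 + 55/168·1 = 1 ✓
b·c: 1/8·(-1) + (-125/168)·(-2/5) + 55/168·1 = 1/2 ✓
b·c²: 1/8·1 + (-125/168)·4/25 + 55/168·1 = 1/3 ✓
b·Ac: (-125/168)·(-1/25) + 55/168·23/55 = 1/6 ✓
b·c³: 1/8·(-1) + (-125/168)·(-8/125) + 55/168·1 = 1/4 ✓
b·(c∘Ac): (-125/168)·2/125 + 55/168·23/55 = 1/8 ✓
b·Ac²: (-125/168)·1/25 + 55/168·19/55 = 1/12 ✓
b·A²c: 55/168·7/55 = 1/24 ✓; 4 stages ⇒ order 4.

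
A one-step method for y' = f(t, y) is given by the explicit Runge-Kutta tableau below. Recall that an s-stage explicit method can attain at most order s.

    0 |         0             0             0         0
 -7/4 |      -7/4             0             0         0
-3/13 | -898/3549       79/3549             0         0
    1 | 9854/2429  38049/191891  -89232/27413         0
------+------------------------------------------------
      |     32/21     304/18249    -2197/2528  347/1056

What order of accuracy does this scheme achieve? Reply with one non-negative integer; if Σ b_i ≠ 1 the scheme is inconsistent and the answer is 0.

b = (32/21, 304/18249, -2197/2528, 347/1056)
c = (0, -7/4, -3/13, 1)
Ac = (0, 0, -79/2028, 561/1388)
Σ b_i: 32/21·1 + 304/18249·1 + (-2197/2528)·1 + 347/1056·1 = 1 ✓
b·c: 304/18249·(-7/4) + (-2197/2528)·(-3/13) + 347/1056·1 = 1/2 ✓
b·c²: 304/18249·49/16 + (-2197/2528)·9/169 + 347/1056·1 = 1/3 ✓
b·Ac: (-2197/2528)·(-79/2028) + 347/1056·561/1388 = 1/6 ✓
b·c³: 304/18249·(-343/64) + (-2197/2528)·(-27/2197) + 347/1056·1 = 1/4 ✓
b·(c∘Ac): (-2197/2528)·79/8788 + 347/1056·561/1388 = 1/8 ✓
b·Ac²: (-2197/2528)·553/8112 + 347/1056·2409/5552 = 1/12 ✓
b·A²c: 347/1056·44/347 = 1/24 ✓; 4 stages ⇒ order 4.

4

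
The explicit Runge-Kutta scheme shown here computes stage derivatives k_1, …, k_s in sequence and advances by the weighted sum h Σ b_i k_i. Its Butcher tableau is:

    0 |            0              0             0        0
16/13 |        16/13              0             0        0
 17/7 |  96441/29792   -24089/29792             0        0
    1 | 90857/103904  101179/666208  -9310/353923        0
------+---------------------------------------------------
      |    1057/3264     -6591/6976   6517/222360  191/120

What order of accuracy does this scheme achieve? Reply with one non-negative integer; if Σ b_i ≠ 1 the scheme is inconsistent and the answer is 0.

b = (1057/3264, -6591/6976, 6517/222360, 191/120)
c = (0, 16/13, 17/7, 1)
Ac = (0, 0, -1853/1862, 47/382)
Σ b_i: 1057/3264·1 + (-6591/6976)·1 + 6517/222360·1 + 191/120·1 = 1 ✓
b·c: (-6591/6976)·16/13 + 6517/222360·17/7 + 191/120·1 = 1/2 ✓
b·c²: (-6591/6976)·256/169 + 6517/222360·289/49 + 191/120·1 = 1/3 ✓
b·Ac: 6517/222360·(-1853/1862) + 191/120·47/382 = 1/6 ✓
b·c³: (-6591/6976)·4096/2197 + 6517/222360·4913/343 + 191/120·1 = 1/4 ✓
b·(c∘Ac): 6517/222360·(-31501/13034) + 191/120·47/382 = 1/8 ✓
b·Ac²: 6517/222360·(-14824/12103) + 191/120·186/2483 = 1/12 ✓
b·A²c: 191/120·5/191 = 1/24 ✓; 4 stages ⇒ order 4.

4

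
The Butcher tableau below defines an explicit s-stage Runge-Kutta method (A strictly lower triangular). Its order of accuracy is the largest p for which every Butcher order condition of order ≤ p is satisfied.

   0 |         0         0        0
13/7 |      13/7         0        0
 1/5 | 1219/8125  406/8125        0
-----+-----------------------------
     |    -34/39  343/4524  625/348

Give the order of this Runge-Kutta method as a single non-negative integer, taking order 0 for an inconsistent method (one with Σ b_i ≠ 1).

3

b = (-34/39, 343/4524, 625/348)
c = (0, 13/7, 1/5)
Ac = (0, 0, 58/625)
Σ b_i: (-34/39)·1 + 343/4524·1 + 625/348·1 = 1 ✓
b·c: 343/4524·13/7 + 625/348·1/5 = 1/2 ✓
b·c²: 343/4524·169/49 + 625/348·1/25 = 1/3 ✓
b·Ac: 625/348·58/625 = 1/6 ✓; 3 stages ⇒ order 3.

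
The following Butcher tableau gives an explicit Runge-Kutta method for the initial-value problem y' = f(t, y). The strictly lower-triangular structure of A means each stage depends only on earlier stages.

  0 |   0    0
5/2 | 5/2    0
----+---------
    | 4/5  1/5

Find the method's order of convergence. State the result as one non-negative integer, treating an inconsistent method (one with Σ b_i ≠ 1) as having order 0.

2

b = (4/5, 1/5)
c = (0, 5/2)
Σ b_i: 4/5·1 + 1/5·1 = 1 ✓
b·c: 1/5·5/2 = 1/2 ✓; 2 stages ⇒ order 2.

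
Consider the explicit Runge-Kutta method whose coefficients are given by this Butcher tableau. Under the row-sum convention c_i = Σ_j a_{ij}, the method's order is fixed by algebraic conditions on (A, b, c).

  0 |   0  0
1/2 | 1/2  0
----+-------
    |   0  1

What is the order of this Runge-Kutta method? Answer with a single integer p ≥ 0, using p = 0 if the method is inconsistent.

2

b = (0, 1)
c = (0, 1/2)
Σ b_i: 1·1 = 1 ✓
b·c: 1·1/2 = 1/2 ✓; 2 stages ⇒ order 2.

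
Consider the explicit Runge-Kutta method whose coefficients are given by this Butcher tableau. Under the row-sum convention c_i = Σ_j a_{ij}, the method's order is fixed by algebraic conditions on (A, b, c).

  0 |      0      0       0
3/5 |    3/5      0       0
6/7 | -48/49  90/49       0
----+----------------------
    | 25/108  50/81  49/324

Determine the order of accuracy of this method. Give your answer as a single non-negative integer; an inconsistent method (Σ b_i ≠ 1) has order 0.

3

b = (25/108, 50/81, 49/324)
c = (0, 3/5, 6/7)
Ac = (0, 0, 54/49)
Σ b_i: 25/108·1 + 50/81·1 + 49/324·1 = 1 ✓
b·c: 50/81·3/5 + 49/324·6/7 = 1/2 ✓
b·c²: 50/81·9/25 + 49/324·36/49 = 1/3 ✓
b·Ac: 49/324·54/49 = 1/6 ✓; 3 stages ⇒ order 3.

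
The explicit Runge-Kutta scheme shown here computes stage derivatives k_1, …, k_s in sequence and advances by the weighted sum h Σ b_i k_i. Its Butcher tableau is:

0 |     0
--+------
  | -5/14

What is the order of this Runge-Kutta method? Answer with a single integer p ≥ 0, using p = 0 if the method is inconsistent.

b = (-5/14)
c = (0)
Σ b_i: (-5/14)·1 = -5/14 ≠ 1 ⇒ order 0.

0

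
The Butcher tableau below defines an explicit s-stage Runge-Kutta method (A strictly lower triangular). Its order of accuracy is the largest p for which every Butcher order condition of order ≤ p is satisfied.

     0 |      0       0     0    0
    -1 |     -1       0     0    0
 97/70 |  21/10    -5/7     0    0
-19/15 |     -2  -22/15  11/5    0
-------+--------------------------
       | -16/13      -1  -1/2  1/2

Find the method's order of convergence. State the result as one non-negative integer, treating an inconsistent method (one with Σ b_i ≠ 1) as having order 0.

b = (-16/13, -1, -1/2, 1/2)
c = (0, -1, 97/70, -19/15)
Ac = (0, 0, 5/7, 4741/1050)
Σ b_i: (-16/13)·1 + (-1)·1 + (-1/2)·1 + 1/2·1 = -29/13 ≠ 1 ⇒ order 0.

0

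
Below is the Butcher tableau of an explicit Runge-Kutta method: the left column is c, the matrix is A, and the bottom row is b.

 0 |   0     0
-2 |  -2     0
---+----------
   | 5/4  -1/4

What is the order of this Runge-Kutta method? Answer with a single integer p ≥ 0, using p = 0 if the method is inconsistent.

b = (5/4, -1/4)
c = (0, -2)
Σ b_i: 5/4·1 + (-1/4)·1 = 1 ✓
b·c: (-1/4)·(-2) = 1/2 ✓; 2 stages ⇒ order 2.

2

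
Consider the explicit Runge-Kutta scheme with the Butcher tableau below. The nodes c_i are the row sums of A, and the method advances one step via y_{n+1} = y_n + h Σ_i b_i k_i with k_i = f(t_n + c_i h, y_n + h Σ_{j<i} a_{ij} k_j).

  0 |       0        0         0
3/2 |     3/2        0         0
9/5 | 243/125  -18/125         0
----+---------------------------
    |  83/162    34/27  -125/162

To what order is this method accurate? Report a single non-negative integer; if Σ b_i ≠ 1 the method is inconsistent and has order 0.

b = (83/162, 34/27, -125/162)
c = (0, 3/2, 9/5)
Ac = (0, 0, -27/125)
Σ b_i: 83/162·1 + 34/27·1 + (-125/162)·1 = 1 ✓
b·c: 34/27·3/2 + (-125/162)·9/5 = 1/2 ✓
b·c²: 34/27·9/4 + (-125/162)·81/25 = 1/3 ✓
b·Ac: (-125/162)·(-27/125) = 1/6 ✓; 3 stages ⇒ order 3.

3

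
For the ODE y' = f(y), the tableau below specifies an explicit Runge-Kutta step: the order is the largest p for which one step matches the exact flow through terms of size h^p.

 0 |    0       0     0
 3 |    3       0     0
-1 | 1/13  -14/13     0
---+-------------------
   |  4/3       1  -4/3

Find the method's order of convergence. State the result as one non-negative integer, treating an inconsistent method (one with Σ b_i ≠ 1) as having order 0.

1

b = (4/3, 1, -4/3)
c = (0, 3, -1)
Ac = (0, 0, -42/13)
Σ b_i: 4/3·1 + 1·1 + (-4/3)·1 = 1 ✓
b·c: 1·3 + (-4/3)·(-1) = 13/3 ≠ 1/2 ⇒ order 1.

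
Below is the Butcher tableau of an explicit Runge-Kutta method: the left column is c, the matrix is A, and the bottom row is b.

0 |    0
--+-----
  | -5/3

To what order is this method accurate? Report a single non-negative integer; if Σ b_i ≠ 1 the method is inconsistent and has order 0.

0

b = (-5/3)
c = (0)
Σ b_i: (-5/3)·1 = -5/3 ≠ 1 ⇒ order 0.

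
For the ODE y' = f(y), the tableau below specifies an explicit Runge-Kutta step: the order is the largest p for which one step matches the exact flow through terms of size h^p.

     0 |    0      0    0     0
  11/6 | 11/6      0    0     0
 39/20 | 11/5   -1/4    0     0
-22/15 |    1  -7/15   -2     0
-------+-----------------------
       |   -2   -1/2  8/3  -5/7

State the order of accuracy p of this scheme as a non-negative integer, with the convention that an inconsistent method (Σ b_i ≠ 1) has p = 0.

0

b = (-2, -1/2, 8/3, -5/7)
c = (0, 11/6, 39/20, -22/15)
Ac = (0, 0, -11/24, -214/45)
Σ b_i: (-2)·1 + (-1/2)·1 + 8/3·1 + (-5/7)·1 = -23/42 ≠ 1 ⇒ order 0.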